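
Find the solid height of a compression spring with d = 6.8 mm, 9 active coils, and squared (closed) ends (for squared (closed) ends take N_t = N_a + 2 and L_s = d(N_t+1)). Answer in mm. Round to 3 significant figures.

squared (closed) ends: N_t = N_a + 2 = 9 + 2 = 11
L_s = d·(N_t+1) = 6.8 × 12 = 81.6 mm

81.6 mm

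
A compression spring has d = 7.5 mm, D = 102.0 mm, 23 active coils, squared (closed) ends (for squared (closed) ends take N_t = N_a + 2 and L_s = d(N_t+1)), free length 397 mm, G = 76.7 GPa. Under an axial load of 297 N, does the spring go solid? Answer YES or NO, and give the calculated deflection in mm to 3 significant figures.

k = Gd⁴/(8D³N_a) = (76.7×10³)(7.5⁴)/(8·102.0³·23) = 1.2429 N/mm
N_t = 25; L_s = 7.5·26 = 195 mm; δ_solid = L₀ − L_s = 397 − 195 = 202 mm
δ = F/k = 297/1.2429 = 238.97 mm
δ ≥ δ_solid → spring goes solid

YES, δ = 239 mm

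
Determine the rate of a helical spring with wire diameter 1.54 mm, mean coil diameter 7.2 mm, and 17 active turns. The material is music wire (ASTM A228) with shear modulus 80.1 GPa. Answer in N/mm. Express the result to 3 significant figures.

k = Gd⁴/(8D³N_a) = (80.1×10³ × 1.54⁴) / (8 × 7.2³ × 17)
  = 450521 / 50761.7 = 8.8752 N/mm

8.88 N/mm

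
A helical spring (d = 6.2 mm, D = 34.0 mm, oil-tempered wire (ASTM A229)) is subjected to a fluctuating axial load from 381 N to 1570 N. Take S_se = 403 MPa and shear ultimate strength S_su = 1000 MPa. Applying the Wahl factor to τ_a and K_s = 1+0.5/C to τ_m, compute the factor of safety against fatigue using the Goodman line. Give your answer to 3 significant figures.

0.933

C = D/d = 34.0/6.2 = 5.4839; K_W = (4C−1)/(4C−4)+0.615/C = 1.2794; K_s = 1+0.5/C = 1.0912
F_a = (F_max−F_min)/2 = 594.5 N; F_m = (F_max+F_min)/2 = 975.5 N
τ_a = K_W·8F_aD/(πd³) = 1.2794 × 215.97 = 276.32 MPa
τ_m = K_s·8F_mD/(πd³) = 1.0912 × 354.38 = 386.69 MPa
Goodman: 1/n_f = τ_a/S_se + τ_m/S_su = 276.32/403 + 386.69/1000 = 0.68565 + 0.38669 = 1.0723
n_f = 1/1.0723 = 0.9325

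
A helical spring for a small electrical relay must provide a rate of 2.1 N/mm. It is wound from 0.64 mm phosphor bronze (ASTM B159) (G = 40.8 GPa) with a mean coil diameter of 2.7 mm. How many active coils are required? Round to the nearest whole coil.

N_a = Gd⁴/(8D³k) = (40.8×10³ × 0.64⁴)/(8 × 2.7³ × 2.1)
    = 6845.1 / 330.674 = 20.7 → 21 coils

21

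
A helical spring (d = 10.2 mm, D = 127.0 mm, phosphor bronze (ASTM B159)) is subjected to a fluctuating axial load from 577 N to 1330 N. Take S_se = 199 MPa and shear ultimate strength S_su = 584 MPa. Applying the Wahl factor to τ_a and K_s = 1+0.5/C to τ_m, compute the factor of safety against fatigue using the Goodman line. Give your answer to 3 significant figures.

0.862

C = D/d = 127.0/10.2 = 12.4510; K_W = (4C−1)/(4C−4)+0.615/C = 1.1149; K_s = 1+0.5/C = 1.0402
F_a = (F_max−F_min)/2 = 376.5 N; F_m = (F_max+F_min)/2 = 953.5 N
τ_a = K_W·8F_aD/(πd³) = 1.1149 × 114.74 = 127.92 MPa
τ_m = K_s·8F_mD/(πd³) = 1.0402 × 290.58 = 302.25 MPa
Goodman: 1/n_f = τ_a/S_se + τ_m/S_su = 127.92/199 + 302.25/584 = 0.64282 + 0.51755 = 1.1604
n_f = 1/1.1604 = 0.8618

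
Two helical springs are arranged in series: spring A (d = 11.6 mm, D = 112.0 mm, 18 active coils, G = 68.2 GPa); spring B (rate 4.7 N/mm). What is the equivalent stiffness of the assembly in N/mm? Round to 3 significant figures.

2.66 N/mm

k_A = Gd⁴/(8D³N_a) = (68.2×10³)(11.6⁴)/(8·112.0³·18) = 6.1038 N/mm
Series: 1/k_eq = 1/6.1038 + 1/4.7 = 0.3766; k_eq = 2.6553 N/mm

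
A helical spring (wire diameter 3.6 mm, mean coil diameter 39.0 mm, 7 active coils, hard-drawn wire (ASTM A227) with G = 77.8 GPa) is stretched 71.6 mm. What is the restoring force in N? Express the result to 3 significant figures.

282 N

k = Gd⁴/(8D³N_a) = (77.8×10³)(3.6⁴)/(8·39.0³·7) = 3.9338 N/mm
F = k·δ = 3.9338 × 71.6 = 281.66 N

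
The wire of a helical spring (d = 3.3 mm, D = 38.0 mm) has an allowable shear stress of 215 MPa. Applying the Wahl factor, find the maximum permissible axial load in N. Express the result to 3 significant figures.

C = D/d = 38.0/3.3 = 11.5152
K_W = (4C−1)/(4C−4) + 0.615/C = 45.061/42.061 + 0.0534 = 1.1247
τ_max = K·8FD/(πd³) → F_max = τ_allow·πd³/(8DK)
F_max = 215·π·3.3³/(8·38.0·1.1247) = 24273/341.92 = 70.992 N

71.0 N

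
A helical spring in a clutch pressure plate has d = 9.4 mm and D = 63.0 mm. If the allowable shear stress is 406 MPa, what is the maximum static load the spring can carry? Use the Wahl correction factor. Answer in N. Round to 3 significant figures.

1720 N

C = D/d = 63.0/9.4 = 6.7021
K_W = (4C−1)/(4C−4) + 0.615/C = 25.809/22.809 + 0.0918 = 1.2233
τ_max = K·8FD/(πd³) → F_max = τ_allow·πd³/(8DK)
F_max = 406·π·9.4³/(8·63.0·1.2233) = 1.0594e+06/616.54 = 1718.3 N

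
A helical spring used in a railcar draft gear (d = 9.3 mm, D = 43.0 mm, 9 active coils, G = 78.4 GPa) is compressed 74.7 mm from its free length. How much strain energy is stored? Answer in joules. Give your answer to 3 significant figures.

286 J

k = Gd⁴/(8D³N_a) = (78.4×10³)(9.3⁴)/(8·43.0³·9) = 102.45 N/mm
U = ½kδ² = 0.5 × 102.45 × 74.7² = 2.8584e+05 N·mm = 285.84 J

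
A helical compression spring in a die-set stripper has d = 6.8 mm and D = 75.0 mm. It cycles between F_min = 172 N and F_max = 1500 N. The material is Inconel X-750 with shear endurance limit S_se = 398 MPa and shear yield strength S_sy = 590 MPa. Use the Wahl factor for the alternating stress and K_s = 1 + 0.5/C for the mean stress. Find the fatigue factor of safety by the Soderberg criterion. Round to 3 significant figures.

C = D/d = 75.0/6.8 = 11.0294; K_W = (4C−1)/(4C−4)+0.615/C = 1.1305; K_s = 1+0.5/C = 1.0453
F_a = (F_max−F_min)/2 = 664 N; F_m = (F_max+F_min)/2 = 836 N
τ_a = K_W·8F_aD/(πd³) = 1.1305 × 403.31 = 455.96 MPa
τ_m = K_s·8F_mD/(πd³) = 1.0453 × 507.79 = 530.81 MPa
Soderberg: 1/n_f = τ_a/S_se + τ_m/S_sy = 455.96/398 + 530.81/590 = 1.14563 + 0.89967 = 2.0453
n_f = 1/2.0453 = 0.4889

0.489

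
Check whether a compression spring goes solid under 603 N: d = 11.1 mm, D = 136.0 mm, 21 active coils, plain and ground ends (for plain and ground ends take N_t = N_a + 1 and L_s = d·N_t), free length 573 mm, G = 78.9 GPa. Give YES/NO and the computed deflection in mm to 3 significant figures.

NO, δ = 213 mm

k = Gd⁴/(8D³N_a) = (78.9×10³)(11.1⁴)/(8·136.0³·21) = 2.8343 N/mm
N_t = 22; L_s = 11.1·22 = 244.2 mm; δ_solid = L₀ − L_s = 573 − 244.2 = 328.8 mm
δ = F/k = 603/2.8343 = 212.75 mm
δ < δ_solid → spring does not go solid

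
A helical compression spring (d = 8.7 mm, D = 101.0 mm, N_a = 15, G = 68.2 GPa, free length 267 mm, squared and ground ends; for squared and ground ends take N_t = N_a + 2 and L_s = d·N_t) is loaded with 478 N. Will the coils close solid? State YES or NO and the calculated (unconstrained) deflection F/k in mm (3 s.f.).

k = Gd⁴/(8D³N_a) = (68.2×10³)(8.7⁴)/(8·101.0³·15) = 3.1602 N/mm
N_t = 17; L_s = 8.7·17 = 147.9 mm; δ_solid = L₀ − L_s = 267 − 147.9 = 119.1 mm
δ = F/k = 478/3.1602 = 151.26 mm
δ ≥ δ_solid → spring goes solid

YES, δ = 151 mm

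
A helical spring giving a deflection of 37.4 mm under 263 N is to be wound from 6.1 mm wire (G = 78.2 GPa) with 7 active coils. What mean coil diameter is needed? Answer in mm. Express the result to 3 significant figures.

65.0 mm

Required rate k = F/δ = 263/37.4 = 7.0321 N/mm
D = (Gd⁴/(8N_a·k))^(1/3) = (78.2×10³·6.1⁴/(8·7·7.0321))^(1/3)
  = (274950)^(1/3) = 65.0256 mm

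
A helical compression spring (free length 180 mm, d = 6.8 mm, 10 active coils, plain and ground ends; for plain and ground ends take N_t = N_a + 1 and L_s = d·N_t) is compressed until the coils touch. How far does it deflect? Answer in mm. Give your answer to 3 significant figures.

N_t = 11; L_s = 6.8·11 = 74.8 mm
δ_solid = L₀ − L_s = 180 − 74.8 = 105.2 mm

105 mm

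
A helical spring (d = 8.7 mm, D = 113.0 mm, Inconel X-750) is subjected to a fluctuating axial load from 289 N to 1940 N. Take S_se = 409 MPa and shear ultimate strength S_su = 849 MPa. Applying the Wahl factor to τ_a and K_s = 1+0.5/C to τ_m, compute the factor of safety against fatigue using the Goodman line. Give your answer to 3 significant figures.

0.635

C = D/d = 113.0/8.7 = 12.9885; K_W = (4C−1)/(4C−4)+0.615/C = 1.1099; K_s = 1+0.5/C = 1.0385
F_a = (F_max−F_min)/2 = 825.5 N; F_m = (F_max+F_min)/2 = 1114.5 N
τ_a = K_W·8F_aD/(πd³) = 1.1099 × 360.73 = 400.37 MPa
τ_m = K_s·8F_mD/(πd³) = 1.0385 × 487.01 = 505.76 MPa
Goodman: 1/n_f = τ_a/S_se + τ_m/S_su = 400.37/409 + 505.76/849 = 0.97891 + 0.59571 = 1.5746
n_f = 1/1.5746 = 0.6351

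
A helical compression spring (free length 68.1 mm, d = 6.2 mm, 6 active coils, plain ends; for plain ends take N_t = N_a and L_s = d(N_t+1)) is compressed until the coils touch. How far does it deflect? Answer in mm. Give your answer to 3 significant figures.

24.7 mm

N_t = 6; L_s = 6.2·7 = 43.4 mm
δ_solid = L₀ − L_s = 68.1 − 43.4 = 24.7 mm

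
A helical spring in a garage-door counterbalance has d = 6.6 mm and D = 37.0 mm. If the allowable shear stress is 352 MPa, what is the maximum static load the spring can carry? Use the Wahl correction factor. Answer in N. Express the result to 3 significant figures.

C = D/d = 37.0/6.6 = 5.6061
K_W = (4C−1)/(4C−4) + 0.615/C = 21.424/18.424 + 0.1097 = 1.2725
τ_max = K·8FD/(πd³) → F_max = τ_allow·πd³/(8DK)
F_max = 352·π·6.6³/(8·37.0·1.2725) = 3.1792e+05/376.67 = 844.04 N

844 N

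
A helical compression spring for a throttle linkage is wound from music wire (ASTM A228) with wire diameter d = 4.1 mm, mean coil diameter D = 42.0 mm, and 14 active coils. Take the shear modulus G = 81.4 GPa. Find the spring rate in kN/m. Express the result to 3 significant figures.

k = Gd⁴/(8D³N_a) = (81.4×10³ × 4.1⁴) / (8 × 42.0³ × 14)
  = 2.30017e+07 / 8.29786e+06 = 2.772 N/mm

2.77 kN/m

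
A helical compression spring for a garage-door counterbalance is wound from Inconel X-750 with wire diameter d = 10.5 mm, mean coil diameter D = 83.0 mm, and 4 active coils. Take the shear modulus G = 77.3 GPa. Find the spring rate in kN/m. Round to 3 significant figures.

51.4 kN/m

k = Gd⁴/(8D³N_a) = (77.3×10³ × 10.5⁴) / (8 × 83.0³ × 4)
  = 9.39586e+08 / 1.82972e+07 = 51.351 N/mm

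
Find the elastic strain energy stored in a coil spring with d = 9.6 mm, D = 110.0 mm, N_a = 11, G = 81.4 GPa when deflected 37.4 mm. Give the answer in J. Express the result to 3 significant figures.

k = Gd⁴/(8D³N_a) = (81.4×10³)(9.6⁴)/(8·110.0³·11) = 5.9027 N/mm
U = ½kδ² = 0.5 × 5.9027 × 37.4² = 4128.2 N·mm = 4.1282 J

4.13 J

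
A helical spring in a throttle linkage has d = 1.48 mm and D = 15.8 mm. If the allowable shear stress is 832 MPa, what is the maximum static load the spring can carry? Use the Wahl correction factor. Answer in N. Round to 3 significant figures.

C = D/d = 15.8/1.48 = 10.6757
K_W = (4C−1)/(4C−4) + 0.615/C = 41.703/38.703 + 0.0576 = 1.1351
τ_max = K·8FD/(πd³) → F_max = τ_allow·πd³/(8DK)
F_max = 832·π·1.48³/(8·15.8·1.1351) = 8473.4/143.48 = 59.057 N

59.1 N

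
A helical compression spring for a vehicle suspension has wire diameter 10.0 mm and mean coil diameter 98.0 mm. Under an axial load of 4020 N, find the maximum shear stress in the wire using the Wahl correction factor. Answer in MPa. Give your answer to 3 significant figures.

1150 MPa

Spring index C = D/d = 98.0/10.0 = 9.8000
K_W = (4C−1)/(4C−4) + 0.615/C = 38.200/35.200 + 0.0628 = 1.1480
τ₀ = 8FD/(πd³) = 8·4020·98.0/(π·10.0³) = 3.15168e+06/3141.6 = 1003.2 MPa
τ_max = K·τ₀ = 1.1480 × 1003.2 = 1151.7 MPa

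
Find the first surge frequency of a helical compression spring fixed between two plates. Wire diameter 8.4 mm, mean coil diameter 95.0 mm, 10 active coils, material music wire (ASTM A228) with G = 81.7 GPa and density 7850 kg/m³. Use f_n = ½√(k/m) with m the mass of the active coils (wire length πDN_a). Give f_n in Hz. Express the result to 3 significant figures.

33.8 Hz

k = Gd⁴/(8D³N_a) = (81.7×10³)(8.4⁴)/(8·95.0³·10) = 5.9303 N/mm = 5930.3 N/m
Wire length L = πDN_a = π·95.0·10 = 2984.5 mm
m = ρ·(πd²/4)·L = 7850 × 55.418×10⁻⁶ m² × 2.9845 m = 1.2983 kg
f_n = ½√(k/m) = 0.5·√(5930.3/1.2983) = 0.5·√(4567.6) = 33.792 Hz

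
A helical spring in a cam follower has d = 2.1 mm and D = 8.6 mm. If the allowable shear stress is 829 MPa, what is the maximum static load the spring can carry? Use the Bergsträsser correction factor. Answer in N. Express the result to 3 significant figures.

C = D/d = 8.6/2.1 = 4.0952
K_B = (4C+2)/(4C−3) = 18.381/13.381 = 1.3737
τ_max = K·8FD/(πd³) → F_max = τ_allow·πd³/(8DK)
F_max = 829·π·2.1³/(8·8.6·1.3737) = 24119/94.508 = 255.21 N

255 N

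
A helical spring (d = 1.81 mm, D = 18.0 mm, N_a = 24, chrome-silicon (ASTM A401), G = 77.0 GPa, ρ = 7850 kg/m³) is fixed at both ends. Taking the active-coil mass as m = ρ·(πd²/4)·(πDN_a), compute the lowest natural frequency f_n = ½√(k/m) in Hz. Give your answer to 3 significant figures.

k = Gd⁴/(8D³N_a) = (77.0×10³)(1.81⁴)/(8·18.0³·24) = 0.73805 N/mm = 738.05 N/m
Wire length L = πDN_a = π·18.0·24 = 1357.2 mm
m = ρ·(πd²/4)·L = 7850 × 2.573×10⁻⁶ m² × 1.3572 m = 0.027413 kg
f_n = ½√(k/m) = 0.5·√(738.05/0.027413) = 0.5·√(26924) = 82.042 Hz

82.0 Hz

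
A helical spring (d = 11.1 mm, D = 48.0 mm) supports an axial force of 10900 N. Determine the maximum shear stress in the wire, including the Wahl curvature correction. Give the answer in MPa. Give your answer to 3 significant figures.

1330 MPa

Spring index C = D/d = 48.0/11.1 = 4.3243
K_W = (4C−1)/(4C−4) + 0.615/C = 16.297/13.297 + 0.1422 = 1.3678
τ₀ = 8FD/(πd³) = 8·10900·48.0/(π·11.1³) = 4.1856e+06/4296.5 = 974.18 MPa
τ_max = K·τ₀ = 1.3678 × 974.18 = 1332.5 MPa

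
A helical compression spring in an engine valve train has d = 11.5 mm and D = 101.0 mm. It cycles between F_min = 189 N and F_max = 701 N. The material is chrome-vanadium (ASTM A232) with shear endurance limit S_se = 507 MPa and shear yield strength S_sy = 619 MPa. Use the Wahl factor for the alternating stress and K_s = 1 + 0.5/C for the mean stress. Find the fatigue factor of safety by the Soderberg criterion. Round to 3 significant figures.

4.38

C = D/d = 101.0/11.5 = 8.7826; K_W = (4C−1)/(4C−4)+0.615/C = 1.1664; K_s = 1+0.5/C = 1.0569
F_a = (F_max−F_min)/2 = 256 N; F_m = (F_max+F_min)/2 = 445 N
τ_a = K_W·8F_aD/(πd³) = 1.1664 × 43.292 = 50.496 MPa
τ_m = K_s·8F_mD/(πd³) = 1.0569 × 75.254 = 79.538 MPa
Soderberg: 1/n_f = τ_a/S_se + τ_m/S_sy = 50.496/507 + 79.538/619 = 0.09960 + 0.12849 = 0.22809
n_f = 1/0.22809 = 4.384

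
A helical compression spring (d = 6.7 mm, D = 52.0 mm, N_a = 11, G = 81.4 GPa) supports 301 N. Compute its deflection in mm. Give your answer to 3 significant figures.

22.7 mm

k = Gd⁴/(8D³N_a) = (81.4×10³)(6.7⁴)/(8·52.0³·11) = 13.257 N/mm
δ = F/k = 301 / 13.257 = 22.706 mm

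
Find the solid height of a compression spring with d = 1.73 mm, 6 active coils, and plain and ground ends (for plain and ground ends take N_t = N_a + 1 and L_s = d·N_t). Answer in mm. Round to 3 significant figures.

plain and ground ends: N_t = N_a + 1 = 6 + 1 = 7
L_s = d·N_t = 1.73 × 7 = 12.11 mm

12.1 mm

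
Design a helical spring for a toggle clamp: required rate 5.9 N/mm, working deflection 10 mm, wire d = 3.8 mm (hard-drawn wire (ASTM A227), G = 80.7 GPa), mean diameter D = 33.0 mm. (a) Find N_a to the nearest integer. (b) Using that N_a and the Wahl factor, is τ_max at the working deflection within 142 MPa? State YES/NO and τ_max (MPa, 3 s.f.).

(a) 10 coils; (b) YES, τ_max = 105 MPa

N_a = Gd⁴/(8D³k) = (80.7×10³)(3.8⁴)/(8·33.0³·5.9) = 9.92 → N_a = 10
Actual rate k = Gd⁴/(8D³·10) = 5.853 N/mm
Working load F = kδ = 5.853·10 = 58.53 N
C = 33.0/3.8 = 8.6842; K_W = (4C−1)/(4C−4)+0.615/C = 1.1684
τ_max = K_W·8FD/(πd³) = 1.1684·89.635 = 104.73 MPa
τ_max ≤ 142 MPa → acceptable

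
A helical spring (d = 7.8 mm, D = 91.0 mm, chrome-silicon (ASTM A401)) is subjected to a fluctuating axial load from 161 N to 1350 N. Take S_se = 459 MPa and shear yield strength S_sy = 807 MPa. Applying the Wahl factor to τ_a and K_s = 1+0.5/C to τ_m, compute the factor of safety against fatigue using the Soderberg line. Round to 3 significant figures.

C = D/d = 91.0/7.8 = 11.6667; K_W = (4C−1)/(4C−4)+0.615/C = 1.1230; K_s = 1+0.5/C = 1.0429
F_a = (F_max−F_min)/2 = 594.5 N; F_m = (F_max+F_min)/2 = 755.5 N
τ_a = K_W·8F_aD/(πd³) = 1.1230 × 290.3 = 326.02 MPa
τ_m = K_s·8F_mD/(πd³) = 1.0429 × 368.92 = 384.73 MPa
Soderberg: 1/n_f = τ_a/S_se + τ_m/S_sy = 326.02/459 + 384.73/807 = 0.71028 + 0.47674 = 1.187
n_f = 1/1.187 = 0.8424

0.842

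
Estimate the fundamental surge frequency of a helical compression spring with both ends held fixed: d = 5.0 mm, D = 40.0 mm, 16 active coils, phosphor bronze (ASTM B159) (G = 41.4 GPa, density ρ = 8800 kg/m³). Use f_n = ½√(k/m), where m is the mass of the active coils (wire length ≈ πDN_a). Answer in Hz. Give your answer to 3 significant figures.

k = Gd⁴/(8D³N_a) = (41.4×10³)(5.0⁴)/(8·40.0³·16) = 3.1586 N/mm = 3158.6 N/m
Wire length L = πDN_a = π·40.0·16 = 2010.6 mm
m = ρ·(πd²/4)·L = 8800 × 19.635×10⁻⁶ m² × 2.0106 m = 0.34741 kg
f_n = ½√(k/m) = 0.5·√(3158.6/0.34741) = 0.5·√(9091.8) = 47.675 Hz

47.7 Hz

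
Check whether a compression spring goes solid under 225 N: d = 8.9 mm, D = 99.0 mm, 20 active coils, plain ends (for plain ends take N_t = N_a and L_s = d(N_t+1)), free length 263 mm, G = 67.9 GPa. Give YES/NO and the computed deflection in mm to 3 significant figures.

k = Gd⁴/(8D³N_a) = (67.9×10³)(8.9⁴)/(8·99.0³·20) = 2.7441 N/mm
N_t = 20; L_s = 8.9·21 = 186.9 mm; δ_solid = L₀ − L_s = 263 − 186.9 = 76.1 mm
δ = F/k = 225/2.7441 = 81.993 mm
δ ≥ δ_solid → spring goes solid

YES, δ = 82.0 mm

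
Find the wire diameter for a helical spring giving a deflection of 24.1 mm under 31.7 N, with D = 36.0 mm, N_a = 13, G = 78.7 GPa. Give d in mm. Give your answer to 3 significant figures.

3.00 mm

Required rate k = F/δ = 31.7/24.1 = 1.3154 N/mm
d = (8D³N_a·k / G)^(1/4) = (8·36.0³·13·1.3154 / (78.7×10³))^0.25
  = (81.098)^0.25 = 3.0009 mm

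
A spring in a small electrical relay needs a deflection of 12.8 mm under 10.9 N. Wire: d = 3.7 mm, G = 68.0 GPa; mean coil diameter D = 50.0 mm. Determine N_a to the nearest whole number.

15

Required rate k = F/δ = 10.9/12.8 = 0.85156 N/mm
N_a = Gd⁴/(8D³k) = (68.0×10³ × 3.7⁴)/(8 × 50.0³ × 0.85156)
    = 1.27443e+07 / 851562 = 14.97 → 15 coils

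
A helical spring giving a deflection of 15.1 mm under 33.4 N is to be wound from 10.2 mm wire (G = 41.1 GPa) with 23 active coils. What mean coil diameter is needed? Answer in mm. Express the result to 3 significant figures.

103 mm

Required rate k = F/δ = 33.4/15.1 = 2.2119 N/mm
D = (Gd⁴/(8N_a·k))^(1/3) = (41.1×10³·10.2⁴/(8·23·2.2119))^(1/3)
  = (1.09309e+06)^(1/3) = 103.0113 mm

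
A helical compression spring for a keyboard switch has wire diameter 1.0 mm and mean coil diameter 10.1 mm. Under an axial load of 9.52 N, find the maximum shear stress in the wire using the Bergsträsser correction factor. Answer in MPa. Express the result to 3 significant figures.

278 MPa

Spring index C = D/d = 10.1/1.0 = 10.1000
K_B = (4C+2)/(4C−3) = 42.400/37.400 = 1.1337
τ₀ = 8FD/(πd³) = 8·9.52·10.1/(π·1.0³) = 769.216/3.1416 = 244.85 MPa
τ_max = K·τ₀ = 1.1337 × 244.85 = 277.58 MPa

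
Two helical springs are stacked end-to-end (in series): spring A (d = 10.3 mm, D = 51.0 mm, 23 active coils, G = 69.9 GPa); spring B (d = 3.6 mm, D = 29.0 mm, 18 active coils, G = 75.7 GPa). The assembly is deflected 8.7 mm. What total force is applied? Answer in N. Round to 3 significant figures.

28.3 N

k_A = Gd⁴/(8D³N_a) = (69.9×10³)(10.3⁴)/(8·51.0³·23) = 32.233 N/mm
k_B = Gd⁴/(8D³N_a) = (75.7×10³)(3.6⁴)/(8·29.0³·18) = 3.6203 N/mm
Series: 1/k_eq = 1/32.233 + 1/3.6203 = 0.30724; k_eq = 3.2548 N/mm
F = k_eq·δ = 3.2548·8.7 = 28.316 N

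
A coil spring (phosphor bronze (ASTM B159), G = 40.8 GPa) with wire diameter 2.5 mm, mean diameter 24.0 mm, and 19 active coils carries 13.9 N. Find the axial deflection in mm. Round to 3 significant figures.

18.3 mm

k = Gd⁴/(8D³N_a) = (40.8×10³)(2.5⁴)/(8·24.0³·19) = 0.75848 N/mm
δ = F/k = 13.9 / 0.75848 = 18.326 mm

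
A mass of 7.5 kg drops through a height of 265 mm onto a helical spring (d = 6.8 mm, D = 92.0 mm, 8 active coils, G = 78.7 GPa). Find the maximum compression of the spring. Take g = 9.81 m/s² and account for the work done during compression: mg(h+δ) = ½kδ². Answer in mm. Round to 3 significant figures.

131 mm

k = Gd⁴/(8D³N_a) = (78.7×10³)(6.8⁴)/(8·92.0³·8) = 3.3765 N/mm
W = mg = 7.5 × 9.81 = 73.575 N
½kδ² − Wδ − Wh = 0 → δ = (W + √(W² + 2kWh))/k
δ = (73.575 + √(5413.3 + 131666))/3.3765 = (73.575 + 370.24)/3.3765 = 131.44 mm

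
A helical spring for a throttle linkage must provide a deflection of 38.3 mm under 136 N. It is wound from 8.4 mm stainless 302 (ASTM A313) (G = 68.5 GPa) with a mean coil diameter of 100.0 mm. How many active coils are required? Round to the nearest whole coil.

12

Required rate k = F/δ = 136/38.3 = 3.5509 N/mm
N_a = Gd⁴/(8D³k) = (68.5×10³ × 8.4⁴)/(8 × 100.0³ × 3.5509)
    = 3.41042e+08 / 2.84073e+07 = 12.01 → 12 coils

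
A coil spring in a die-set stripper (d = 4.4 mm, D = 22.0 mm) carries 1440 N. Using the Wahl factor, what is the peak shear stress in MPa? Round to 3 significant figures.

Spring index C = D/d = 22.0/4.4 = 5.0000
K_W = (4C−1)/(4C−4) + 0.615/C = 19.000/16.000 + 0.1230 = 1.3105
τ₀ = 8FD/(πd³) = 8·1440·22.0/(π·4.4³) = 253440/267.61 = 947.04 MPa
τ_max = K·τ₀ = 1.3105 × 947.04 = 1241.1 MPa

1240 MPa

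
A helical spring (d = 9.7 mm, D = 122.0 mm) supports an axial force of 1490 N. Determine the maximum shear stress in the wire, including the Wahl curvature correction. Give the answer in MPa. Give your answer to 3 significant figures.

Spring index C = D/d = 122.0/9.7 = 12.5773
K_W = (4C−1)/(4C−4) + 0.615/C = 49.309/46.309 + 0.0489 = 1.1137
τ₀ = 8FD/(πd³) = 8·1490·122.0/(π·9.7³) = 1.45424e+06/2867.2 = 507.19 MPa
τ_max = K·τ₀ = 1.1137 × 507.19 = 564.85 MPa

565 MPa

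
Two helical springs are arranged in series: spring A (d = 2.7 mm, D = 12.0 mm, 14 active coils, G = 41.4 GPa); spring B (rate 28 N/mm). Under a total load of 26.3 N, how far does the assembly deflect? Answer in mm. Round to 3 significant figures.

3.25 mm

k_A = Gd⁴/(8D³N_a) = (41.4×10³)(2.7⁴)/(8·12.0³·14) = 11.368 N/mm
Series: 1/k_eq = 1/11.368 + 1/28 = 0.12368; k_eq = 8.0855 N/mm
δ = F/k_eq = 26.3/8.0855 = 3.2527 mm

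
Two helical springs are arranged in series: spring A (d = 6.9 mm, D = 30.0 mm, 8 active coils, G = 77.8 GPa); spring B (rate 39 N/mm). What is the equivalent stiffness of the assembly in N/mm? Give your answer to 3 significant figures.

k_A = Gd⁴/(8D³N_a) = (77.8×10³)(6.9⁴)/(8·30.0³·8) = 102.05 N/mm
Series: 1/k_eq = 1/102.05 + 1/39 = 0.03544; k_eq = 28.217 N/mm

28.2 N/mm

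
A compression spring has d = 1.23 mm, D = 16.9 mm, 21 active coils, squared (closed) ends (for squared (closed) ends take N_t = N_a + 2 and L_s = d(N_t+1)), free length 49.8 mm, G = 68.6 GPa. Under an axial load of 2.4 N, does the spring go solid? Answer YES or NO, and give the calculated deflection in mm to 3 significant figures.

NO, δ = 12.4 mm

k = Gd⁴/(8D³N_a) = (68.6×10³)(1.23⁴)/(8·16.9³·21) = 0.19363 N/mm
N_t = 23; L_s = 1.23·24 = 29.52 mm; δ_solid = L₀ − L_s = 49.8 − 29.52 = 20.28 mm
δ = F/k = 2.4/0.19363 = 12.395 mm
δ < δ_solid → spring does not go solid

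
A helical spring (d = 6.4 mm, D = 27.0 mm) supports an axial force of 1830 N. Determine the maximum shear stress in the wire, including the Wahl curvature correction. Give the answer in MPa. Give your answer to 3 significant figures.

Spring index C = D/d = 27.0/6.4 = 4.2188
K_W = (4C−1)/(4C−4) + 0.615/C = 15.875/12.875 + 0.1458 = 1.3788
τ₀ = 8FD/(πd³) = 8·1830·27.0/(π·6.4³) = 395280/823.55 = 479.97 MPa
τ_max = K·τ₀ = 1.3788 × 479.97 = 661.78 MPa

662 MPa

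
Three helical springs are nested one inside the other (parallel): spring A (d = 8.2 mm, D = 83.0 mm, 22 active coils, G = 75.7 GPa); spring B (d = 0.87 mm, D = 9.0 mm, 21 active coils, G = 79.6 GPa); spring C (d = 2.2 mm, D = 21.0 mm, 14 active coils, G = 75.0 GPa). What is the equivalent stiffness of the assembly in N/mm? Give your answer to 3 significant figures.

k_A = Gd⁴/(8D³N_a) = (75.7×10³)(8.2⁴)/(8·83.0³·22) = 3.401 N/mm
k_B = Gd⁴/(8D³N_a) = (79.6×10³)(0.87⁴)/(8·9.0³·21) = 0.37235 N/mm
k_C = Gd⁴/(8D³N_a) = (75.0×10³)(2.2⁴)/(8·21.0³·14) = 1.6939 N/mm
Parallel: k_eq = 3.401 + 0.37235 + 1.6939 = 5.4672 N/mm

5.47 N/mm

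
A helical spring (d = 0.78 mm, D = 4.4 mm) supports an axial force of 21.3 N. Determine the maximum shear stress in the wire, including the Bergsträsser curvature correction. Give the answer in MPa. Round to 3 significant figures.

631 MPa

Spring index C = D/d = 4.4/0.78 = 5.6410
K_B = (4C+2)/(4C−3) = 24.564/19.564 = 1.2556
τ₀ = 8FD/(πd³) = 8·21.3·4.4/(π·0.78³) = 749.76/1.4908 = 502.91 MPa
τ_max = K·τ₀ = 1.2556 × 502.91 = 631.44 MPa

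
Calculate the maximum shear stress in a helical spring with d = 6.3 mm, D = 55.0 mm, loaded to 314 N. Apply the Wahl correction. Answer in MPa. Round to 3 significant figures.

205 MPa

Spring index C = D/d = 55.0/6.3 = 8.7302
K_W = (4C−1)/(4C−4) + 0.615/C = 33.921/30.921 + 0.0704 = 1.1675
τ₀ = 8FD/(πd³) = 8·314·55.0/(π·6.3³) = 138160/785.55 = 175.88 MPa
τ_max = K·τ₀ = 1.1675 × 175.88 = 205.33 MPa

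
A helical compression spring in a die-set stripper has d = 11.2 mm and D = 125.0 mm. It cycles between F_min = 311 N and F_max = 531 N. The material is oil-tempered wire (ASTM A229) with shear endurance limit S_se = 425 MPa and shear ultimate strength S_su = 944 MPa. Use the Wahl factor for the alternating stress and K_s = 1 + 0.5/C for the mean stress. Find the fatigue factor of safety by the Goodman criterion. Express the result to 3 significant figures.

5.82

C = D/d = 125.0/11.2 = 11.1607; K_W = (4C−1)/(4C−4)+0.615/C = 1.1289; K_s = 1+0.5/C = 1.0448
F_a = (F_max−F_min)/2 = 110 N; F_m = (F_max+F_min)/2 = 421 N
τ_a = K_W·8F_aD/(πd³) = 1.1289 × 24.922 = 28.135 MPa
τ_m = K_s·8F_mD/(πd³) = 1.0448 × 95.385 = 99.658 MPa
Goodman: 1/n_f = τ_a/S_se + τ_m/S_su = 28.135/425 + 99.658/944 = 0.06620 + 0.10557 = 0.17177
n_f = 1/0.17177 = 5.822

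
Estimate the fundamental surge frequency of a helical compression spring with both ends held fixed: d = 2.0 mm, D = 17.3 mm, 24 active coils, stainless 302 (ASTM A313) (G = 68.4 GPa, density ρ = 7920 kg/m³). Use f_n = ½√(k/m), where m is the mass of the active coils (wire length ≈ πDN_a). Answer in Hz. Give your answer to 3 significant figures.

92.1 Hz

k = Gd⁴/(8D³N_a) = (68.4×10³)(2.0⁴)/(8·17.3³·24) = 1.1009 N/mm = 1100.9 N/m
Wire length L = πDN_a = π·17.3·24 = 1304.4 mm
m = ρ·(πd²/4)·L = 7920 × 3.1416×10⁻⁶ m² × 1.3044 m = 0.032455 kg
f_n = ½√(k/m) = 0.5·√(1100.9/0.032455) = 0.5·√(33920) = 92.087 Hz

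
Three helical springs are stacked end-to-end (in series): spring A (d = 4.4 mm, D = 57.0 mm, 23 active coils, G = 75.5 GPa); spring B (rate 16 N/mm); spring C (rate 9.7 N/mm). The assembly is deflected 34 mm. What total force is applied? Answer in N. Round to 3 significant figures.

24.8 N

k_A = Gd⁴/(8D³N_a) = (75.5×10³)(4.4⁴)/(8·57.0³·23) = 0.83045 N/mm
Series: 1/k_eq = 1/0.83045 + 1/16 + 1/9.7 = 1.3698; k_eq = 0.73006 N/mm
F = k_eq·δ = 0.73006·34 = 24.822 N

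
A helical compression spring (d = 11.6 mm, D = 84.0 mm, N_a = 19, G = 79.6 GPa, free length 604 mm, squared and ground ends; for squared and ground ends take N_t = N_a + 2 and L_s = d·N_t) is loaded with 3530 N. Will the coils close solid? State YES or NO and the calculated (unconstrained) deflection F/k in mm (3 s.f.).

NO, δ = 221 mm

k = Gd⁴/(8D³N_a) = (79.6×10³)(11.6⁴)/(8·84.0³·19) = 15.998 N/mm
N_t = 21; L_s = 11.6·21 = 243.6 mm; δ_solid = L₀ − L_s = 604 − 243.6 = 360.4 mm
δ = F/k = 3530/15.998 = 220.65 mm
δ < δ_solid → spring does not go solid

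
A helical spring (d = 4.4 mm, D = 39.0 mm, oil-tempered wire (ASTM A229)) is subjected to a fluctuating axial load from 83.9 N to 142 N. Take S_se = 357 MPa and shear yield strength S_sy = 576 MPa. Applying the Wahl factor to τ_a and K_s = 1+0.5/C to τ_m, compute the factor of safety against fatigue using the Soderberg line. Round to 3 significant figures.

2.84

C = D/d = 39.0/4.4 = 8.8636; K_W = (4C−1)/(4C−4)+0.615/C = 1.1648; K_s = 1+0.5/C = 1.0564
F_a = (F_max−F_min)/2 = 29.05 N; F_m = (F_max+F_min)/2 = 112.95 N
τ_a = K_W·8F_aD/(πd³) = 1.1648 × 33.868 = 39.448 MPa
τ_m = K_s·8F_mD/(πd³) = 1.0564 × 131.68 = 139.11 MPa
Soderberg: 1/n_f = τ_a/S_se + τ_m/S_sy = 39.448/357 + 139.11/576 = 0.11050 + 0.24151 = 0.35201
n_f = 1/0.35201 = 2.841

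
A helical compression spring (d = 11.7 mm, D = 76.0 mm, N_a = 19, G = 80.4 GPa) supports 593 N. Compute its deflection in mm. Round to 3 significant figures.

k = Gd⁴/(8D³N_a) = (80.4×10³)(11.7⁴)/(8·76.0³·19) = 22.58 N/mm
δ = F/k = 593 / 22.58 = 26.263 mm

26.3 mm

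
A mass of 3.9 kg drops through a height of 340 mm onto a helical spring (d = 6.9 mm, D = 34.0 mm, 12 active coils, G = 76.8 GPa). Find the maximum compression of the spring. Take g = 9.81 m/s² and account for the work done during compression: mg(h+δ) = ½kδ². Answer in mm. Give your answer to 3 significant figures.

24.6 mm

k = Gd⁴/(8D³N_a) = (76.8×10³)(6.9⁴)/(8·34.0³·12) = 46.137 N/mm
W = mg = 3.9 × 9.81 = 38.259 N
½kδ² − Wδ − Wh = 0 → δ = (W + √(W² + 2kWh))/k
δ = (38.259 + √(1463.8 + 1.20031e+06))/46.137 = (38.259 + 1096.3)/46.137 = 24.59 mm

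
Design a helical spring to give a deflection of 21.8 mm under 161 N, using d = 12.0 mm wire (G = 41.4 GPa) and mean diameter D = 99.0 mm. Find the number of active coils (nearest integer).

Required rate k = F/δ = 161/21.8 = 7.3853 N/mm
N_a = Gd⁴/(8D³k) = (41.4×10³ × 12.0⁴)/(8 × 99.0³ × 7.3853)
    = 8.5847e+08 / 5.73278e+07 = 14.97 → 15 coils

15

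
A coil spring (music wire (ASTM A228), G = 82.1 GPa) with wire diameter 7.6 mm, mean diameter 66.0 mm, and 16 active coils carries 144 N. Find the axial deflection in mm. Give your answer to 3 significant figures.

19.3 mm

k = Gd⁴/(8D³N_a) = (82.1×10³)(7.6⁴)/(8·66.0³·16) = 7.4431 N/mm
δ = F/k = 144 / 7.4431 = 19.347 mm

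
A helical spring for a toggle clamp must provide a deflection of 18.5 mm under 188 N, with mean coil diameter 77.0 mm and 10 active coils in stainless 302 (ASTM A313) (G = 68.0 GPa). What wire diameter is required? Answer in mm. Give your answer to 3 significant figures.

Required rate k = F/δ = 188/18.5 = 10.162 N/mm
d = (8D³N_a·k / G)^(1/4) = (8·77.0³·10·10.162 / (68.0×10³))^0.25
  = (5458.1)^0.25 = 8.5953 mm

8.60 mm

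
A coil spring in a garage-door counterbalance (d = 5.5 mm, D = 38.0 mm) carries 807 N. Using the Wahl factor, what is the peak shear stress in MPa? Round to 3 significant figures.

571 MPa

Spring index C = D/d = 38.0/5.5 = 6.9091
K_W = (4C−1)/(4C−4) + 0.615/C = 26.636/23.636 + 0.0890 = 1.2159
τ₀ = 8FD/(πd³) = 8·807·38.0/(π·5.5³) = 245328/522.68 = 469.36 MPa
τ_max = K·τ₀ = 1.2159 × 469.36 = 570.72 MPa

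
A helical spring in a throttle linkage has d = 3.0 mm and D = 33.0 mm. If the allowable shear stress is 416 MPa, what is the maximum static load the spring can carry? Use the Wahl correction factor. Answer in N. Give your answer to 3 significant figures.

118 N

C = D/d = 33.0/3.0 = 11.0000
K_W = (4C−1)/(4C−4) + 0.615/C = 43.000/40.000 + 0.0559 = 1.1309
τ_max = K·8FD/(πd³) → F_max = τ_allow·πd³/(8DK)
F_max = 416·π·3.0³/(8·33.0·1.1309) = 35286/298.56 = 118.19 N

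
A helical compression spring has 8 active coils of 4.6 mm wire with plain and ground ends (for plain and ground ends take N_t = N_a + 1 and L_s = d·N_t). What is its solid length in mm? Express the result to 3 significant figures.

plain and ground ends: N_t = N_a + 1 = 8 + 1 = 9
L_s = d·N_t = 4.6 × 9 = 41.4 mm

41.4 mm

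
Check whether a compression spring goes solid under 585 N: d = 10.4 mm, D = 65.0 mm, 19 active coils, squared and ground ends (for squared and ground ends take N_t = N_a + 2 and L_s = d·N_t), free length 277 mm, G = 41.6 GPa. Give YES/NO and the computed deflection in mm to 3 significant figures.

k = Gd⁴/(8D³N_a) = (41.6×10³)(10.4⁴)/(8·65.0³·19) = 11.659 N/mm
N_t = 21; L_s = 10.4·21 = 218.4 mm; δ_solid = L₀ − L_s = 277 − 218.4 = 58.6 mm
δ = F/k = 585/11.659 = 50.178 mm
δ < δ_solid → spring does not go solid

NO, δ = 50.2 mm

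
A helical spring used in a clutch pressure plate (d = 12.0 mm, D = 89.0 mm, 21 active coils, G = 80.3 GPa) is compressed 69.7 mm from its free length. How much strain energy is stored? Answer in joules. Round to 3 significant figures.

k = Gd⁴/(8D³N_a) = (80.3×10³)(12.0⁴)/(8·89.0³·21) = 14.059 N/mm
U = ½kδ² = 0.5 × 14.059 × 69.7² = 34150 N·mm = 34.15 J

34.2 J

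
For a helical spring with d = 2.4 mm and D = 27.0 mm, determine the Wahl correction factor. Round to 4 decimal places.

1.1278

C = D/d = 27.0/2.4 = 11.2500
K_W = (4C−1)/(4C−4) + 0.615/C = 44.000/41.000 + 0.0547 = 1.1278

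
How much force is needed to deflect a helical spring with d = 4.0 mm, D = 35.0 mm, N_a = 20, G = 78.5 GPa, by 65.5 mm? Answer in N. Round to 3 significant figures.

192 N

k = Gd⁴/(8D³N_a) = (78.5×10³)(4.0⁴)/(8·35.0³·20) = 2.9294 N/mm
F = k·δ = 2.9294 × 65.5 = 191.88 N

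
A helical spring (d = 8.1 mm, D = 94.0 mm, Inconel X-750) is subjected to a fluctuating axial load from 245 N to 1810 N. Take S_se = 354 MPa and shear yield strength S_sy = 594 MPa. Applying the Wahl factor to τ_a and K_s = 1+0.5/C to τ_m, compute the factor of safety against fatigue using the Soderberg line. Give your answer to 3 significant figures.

0.518

C = D/d = 94.0/8.1 = 11.6049; K_W = (4C−1)/(4C−4)+0.615/C = 1.1237; K_s = 1+0.5/C = 1.0431
F_a = (F_max−F_min)/2 = 782.5 N; F_m = (F_max+F_min)/2 = 1027.5 N
τ_a = K_W·8F_aD/(πd³) = 1.1237 × 352.45 = 396.05 MPa
τ_m = K_s·8F_mD/(πd³) = 1.0431 × 462.8 = 482.74 MPa
Soderberg: 1/n_f = τ_a/S_se + τ_m/S_sy = 396.05/354 + 482.74/594 = 1.11880 + 0.81270 = 1.9315
n_f = 1/1.9315 = 0.5177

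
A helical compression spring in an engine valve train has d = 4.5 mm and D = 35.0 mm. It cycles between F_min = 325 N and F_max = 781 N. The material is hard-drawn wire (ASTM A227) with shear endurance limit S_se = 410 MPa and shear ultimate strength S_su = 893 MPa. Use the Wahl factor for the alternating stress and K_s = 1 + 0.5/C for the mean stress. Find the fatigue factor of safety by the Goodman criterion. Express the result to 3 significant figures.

0.774

C = D/d = 35.0/4.5 = 7.7778; K_W = (4C−1)/(4C−4)+0.615/C = 1.1897; K_s = 1+0.5/C = 1.0643
F_a = (F_max−F_min)/2 = 228 N; F_m = (F_max+F_min)/2 = 553 N
τ_a = K_W·8F_aD/(πd³) = 1.1897 × 223 = 265.31 MPa
τ_m = K_s·8F_mD/(πd³) = 1.0643 × 540.87 = 575.64 MPa
Goodman: 1/n_f = τ_a/S_se + τ_m/S_su = 265.31/410 + 575.64/893 = 0.64710 + 0.64462 = 1.2917
n_f = 1/1.2917 = 0.7742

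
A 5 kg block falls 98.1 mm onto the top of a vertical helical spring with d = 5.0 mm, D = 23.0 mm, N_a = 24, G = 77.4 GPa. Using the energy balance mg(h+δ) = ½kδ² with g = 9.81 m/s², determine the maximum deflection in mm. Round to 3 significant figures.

k = Gd⁴/(8D³N_a) = (77.4×10³)(5.0⁴)/(8·23.0³·24) = 20.708 N/mm
W = mg = 5 × 9.81 = 49.05 N
½kδ² − Wδ − Wh = 0 → δ = (W + √(W² + 2kWh))/k
δ = (49.05 + √(2405.9 + 199285))/20.708 = (49.05 + 449.1)/20.708 = 24.056 mm

24.1 mm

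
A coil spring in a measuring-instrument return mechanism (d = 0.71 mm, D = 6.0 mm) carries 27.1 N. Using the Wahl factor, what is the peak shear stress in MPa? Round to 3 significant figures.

Spring index C = D/d = 6.0/0.71 = 8.4507
K_W = (4C−1)/(4C−4) + 0.615/C = 32.803/29.803 + 0.0728 = 1.1734
τ₀ = 8FD/(πd³) = 8·27.1·6.0/(π·0.71³) = 1300.8/1.1244 = 1156.9 MPa
τ_max = K·τ₀ = 1.1734 × 1156.9 = 1357.5 MPa

1360 MPa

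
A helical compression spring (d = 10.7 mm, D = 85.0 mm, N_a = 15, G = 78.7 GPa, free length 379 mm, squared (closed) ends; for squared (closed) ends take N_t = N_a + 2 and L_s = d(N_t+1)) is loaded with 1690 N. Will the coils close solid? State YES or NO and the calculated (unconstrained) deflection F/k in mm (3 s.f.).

k = Gd⁴/(8D³N_a) = (78.7×10³)(10.7⁴)/(8·85.0³·15) = 13.998 N/mm
N_t = 17; L_s = 10.7·18 = 192.6 mm; δ_solid = L₀ − L_s = 379 − 192.6 = 186.4 mm
δ = F/k = 1690/13.998 = 120.73 mm
δ < δ_solid → spring does not go solid

NO, δ = 121 mm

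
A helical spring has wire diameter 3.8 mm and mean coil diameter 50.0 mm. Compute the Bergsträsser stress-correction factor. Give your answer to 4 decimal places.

C = D/d = 50.0/3.8 = 13.1579
K_B = (4C+2)/(4C−3) = 54.632/49.632 = 1.1007

1.1007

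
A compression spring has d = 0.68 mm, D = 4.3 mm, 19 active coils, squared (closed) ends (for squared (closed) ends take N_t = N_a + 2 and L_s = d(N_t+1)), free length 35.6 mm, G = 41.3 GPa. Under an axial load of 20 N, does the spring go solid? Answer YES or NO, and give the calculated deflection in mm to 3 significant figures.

YES, δ = 27.4 mm

k = Gd⁴/(8D³N_a) = (41.3×10³)(0.68⁴)/(8·4.3³·19) = 0.7307 N/mm
N_t = 21; L_s = 0.68·22 = 14.96 mm; δ_solid = L₀ − L_s = 35.6 − 14.96 = 20.64 mm
δ = F/k = 20/0.7307 = 27.371 mm
δ ≥ δ_solid → spring goes solid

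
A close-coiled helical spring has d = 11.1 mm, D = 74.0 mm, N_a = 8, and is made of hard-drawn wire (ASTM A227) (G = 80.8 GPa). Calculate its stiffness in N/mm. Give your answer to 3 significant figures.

k = Gd⁴/(8D³N_a) = (80.8×10³ × 11.1⁴) / (8 × 74.0³ × 8)
  = 1.2266e+09 / 2.59343e+07 = 47.296 N/mm

47.3 N/mm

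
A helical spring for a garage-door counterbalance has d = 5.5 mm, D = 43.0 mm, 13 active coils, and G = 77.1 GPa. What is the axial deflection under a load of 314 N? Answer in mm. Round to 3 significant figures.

36.8 mm

k = Gd⁴/(8D³N_a) = (77.1×10³)(5.5⁴)/(8·43.0³·13) = 8.5323 N/mm
δ = F/k = 314 / 8.5323 = 36.801 mm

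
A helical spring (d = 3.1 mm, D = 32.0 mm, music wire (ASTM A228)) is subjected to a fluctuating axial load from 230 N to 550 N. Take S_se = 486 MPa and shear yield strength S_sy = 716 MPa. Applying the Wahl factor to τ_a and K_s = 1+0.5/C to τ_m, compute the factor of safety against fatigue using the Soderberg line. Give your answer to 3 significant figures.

0.386

C = D/d = 32.0/3.1 = 10.3226; K_W = (4C−1)/(4C−4)+0.615/C = 1.1400; K_s = 1+0.5/C = 1.0484
F_a = (F_max−F_min)/2 = 160 N; F_m = (F_max+F_min)/2 = 390 N
τ_a = K_W·8F_aD/(πd³) = 1.1400 × 437.65 = 498.93 MPa
τ_m = K_s·8F_mD/(πd³) = 1.0484 × 1066.8 = 1118.4 MPa
Soderberg: 1/n_f = τ_a/S_se + τ_m/S_sy = 498.93/486 + 1118.4/716 = 1.02661 + 1.56207 = 2.5887
n_f = 1/2.5887 = 0.3863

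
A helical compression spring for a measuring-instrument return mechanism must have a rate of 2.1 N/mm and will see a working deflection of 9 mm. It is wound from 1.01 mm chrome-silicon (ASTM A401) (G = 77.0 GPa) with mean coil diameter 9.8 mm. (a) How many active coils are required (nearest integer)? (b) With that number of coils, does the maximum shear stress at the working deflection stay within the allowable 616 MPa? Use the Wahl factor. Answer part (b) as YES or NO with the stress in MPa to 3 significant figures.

N_a = Gd⁴/(8D³k) = (77.0×10³)(1.01⁴)/(8·9.8³·2.1) = 5.067 → N_a = 5
Actual rate k = Gd⁴/(8D³·5) = 2.1283 N/mm
Working load F = kδ = 2.1283·9 = 19.155 N
C = 9.8/1.01 = 9.7030; K_W = (4C−1)/(4C−4)+0.615/C = 1.1496
τ_max = K_W·8FD/(πd³) = 1.1496·463.96 = 533.35 MPa
τ_max ≤ 616 MPa → acceptable

(a) 5 coils; (b) YES, τ_max = 533 MPa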